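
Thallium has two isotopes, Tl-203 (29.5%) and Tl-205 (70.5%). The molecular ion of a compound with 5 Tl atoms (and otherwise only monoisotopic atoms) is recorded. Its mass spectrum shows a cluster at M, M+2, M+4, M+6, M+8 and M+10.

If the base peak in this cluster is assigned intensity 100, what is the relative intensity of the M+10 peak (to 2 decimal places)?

Binomial terms of (0.295 + 0.705)^5: M 0.0022, M+2 0.0267, M+4 0.1276, M+6 0.3049, M+8 0.3644, M+10 0.1742 → M+8 is the base peak.
P(M+8) = C(5,4) × 0.295^1 × 0.705^4 = 5 × 0.2950 × 0.24703385 = 0.364375 (base)
P(M+10) = C(5,5) × 0.295^0 × 0.705^5 = 1 × 1.0000 × 0.17415886 = 0.174159
Relative intensity = 0.174159 / 0.364375 × 100 = 47.80

47.80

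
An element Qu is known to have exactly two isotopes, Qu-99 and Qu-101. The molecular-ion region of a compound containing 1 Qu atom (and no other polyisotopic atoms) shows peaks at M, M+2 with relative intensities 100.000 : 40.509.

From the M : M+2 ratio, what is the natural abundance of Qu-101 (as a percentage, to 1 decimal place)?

28.8%

Write p for the Qu-99 fraction. I(M+2)/I(M) = [C(1,1)·p^0·(1−p)] / p^1 = 1·(1−p)/p = 40.509/100.000 = 0.4051
(1−p)/p = 0.4051/1 = 0.4051  ⇒  p = 1/(1 + 0.4051) = 0.7117
Qu-99: 71.2%, Qu-101: 28.8%.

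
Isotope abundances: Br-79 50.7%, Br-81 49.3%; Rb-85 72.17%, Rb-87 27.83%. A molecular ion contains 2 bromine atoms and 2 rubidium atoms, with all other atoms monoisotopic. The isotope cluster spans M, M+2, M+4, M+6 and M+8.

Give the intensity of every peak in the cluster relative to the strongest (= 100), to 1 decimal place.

Bromine pattern (n=2): 0.257049 : 0.499902 : 0.243049
Rubidium pattern (n=2): 0.52085089 : 0.40169822 : 0.07745089
Convolve the two distributions (both contribute in 2-u steps):
  M: 0.257049×0.52085089 = 0.133884
  M+2: 0.257049×0.40169822 + 0.499902×0.52085089 = 0.363631
  M+4: 0.257049×0.07745089 + 0.499902×0.40169822 + 0.243049×0.52085089 = 0.347311
  M+6: 0.499902×0.07745089 + 0.243049×0.40169822 = 0.136350
  M+8: 0.243049×0.07745089 = 0.018824
Scale to base peak (0.363631) = 100: 36.8 : 100.0 : 95.5 : 37.5 : 5.2

36.8 : 100.0 : 95.5 : 37.5 : 5.2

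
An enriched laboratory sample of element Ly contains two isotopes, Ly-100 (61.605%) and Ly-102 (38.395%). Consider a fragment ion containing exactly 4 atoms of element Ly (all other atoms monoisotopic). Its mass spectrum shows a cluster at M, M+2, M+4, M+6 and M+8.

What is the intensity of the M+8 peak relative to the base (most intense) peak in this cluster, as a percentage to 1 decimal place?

6.1%

(0.61605 + 0.38395)^4 gives M 0.1440, M+2 0.3591, M+4 0.3357, M+6 0.1395, M+8 0.0217; the largest is M+2.
P(M+2) = C(4,1) × 0.61605^3 × 0.38395^1 = 4 × 0.23380182 × 0.38395 = 0.359073 (base)
P(M+8) = C(4,4) × 0.61605^0 × 0.38395^4 = 1 × 1.0000 × 0.02173195 = 0.021732
Relative intensity = 0.021732 / 0.359073 × 100 = 6.1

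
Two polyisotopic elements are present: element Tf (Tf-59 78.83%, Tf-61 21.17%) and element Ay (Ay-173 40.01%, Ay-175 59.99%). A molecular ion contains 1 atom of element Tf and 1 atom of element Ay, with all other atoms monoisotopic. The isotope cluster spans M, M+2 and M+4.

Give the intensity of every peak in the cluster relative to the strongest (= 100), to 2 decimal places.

Element Tf pattern (n=1): 0.7883 : 0.2117
Element Ay pattern (n=1): 0.4001 : 0.5999
Convolve the two distributions (both contribute in 2-u steps):
  M: 0.7883×0.4001 = 0.315399
  M+2: 0.7883×0.5999 + 0.2117×0.4001 = 0.557602
  M+4: 0.2117×0.5999 = 0.126999
Scale to base peak (0.557602) = 100: 56.56 : 100.00 : 22.78

56.56 : 100.00 : 22.78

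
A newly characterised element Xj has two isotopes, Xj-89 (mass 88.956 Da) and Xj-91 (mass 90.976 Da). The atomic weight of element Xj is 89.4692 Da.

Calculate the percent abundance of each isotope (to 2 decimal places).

Writing the weighted mean with unknown fraction x of Xj-89:
88.956·x + 90.976·(1 − x) = 89.4692
(88.956 − 90.976)·x = 89.4692 − 90.976
x = -1.5068 / -2.020 = 0.74594 → 74.59% Xj-89, 25.41% Xj-91.

Xj-89: 74.59%, Xj-91: 25.41%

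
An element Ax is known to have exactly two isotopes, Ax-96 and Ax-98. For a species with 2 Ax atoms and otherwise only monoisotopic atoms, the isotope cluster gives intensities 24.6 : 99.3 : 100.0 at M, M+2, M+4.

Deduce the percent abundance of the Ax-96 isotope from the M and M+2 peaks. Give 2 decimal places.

33.13%

If p is the fraction of Ax that is Ax-96, then I(M+2)/I(M) = [C(2,1)·p^1·(1−p)] / p^2 = 2·(1−p)/p = 99.3/24.6 = 4.0366
(1−p)/p = 4.0366/2 = 2.0183  ⇒  p = 1/(1 + 2.0183) = 0.3313
Ax-96: 33.13%, Ax-98: 66.87%.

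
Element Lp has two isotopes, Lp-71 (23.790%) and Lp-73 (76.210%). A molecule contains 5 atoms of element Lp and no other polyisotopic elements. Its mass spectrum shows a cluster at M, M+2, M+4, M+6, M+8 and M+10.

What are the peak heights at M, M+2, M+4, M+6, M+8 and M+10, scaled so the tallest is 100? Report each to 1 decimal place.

The 5 Lp atoms are independent, so intensities follow the terms of (0.23790 + 0.76210)^5.
P(M) = 0.23790^5 = 0.000762
P(M+2) = 5 × 0.23790^4 × 0.76210^1 = 0.012206
P(M+4) = 10 × 0.23790^3 × 0.76210^2 = 0.078200
P(M+6) = 10 × 0.23790^2 × 0.76210^3 = 0.250510
P(M+8) = 5 × 0.23790^1 × 0.76210^4 = 0.401247
P(M+10) = 0.76210^5 = 0.257075
The M+8 peak is largest (0.401247); scaling to 100 gives 0.2 : 3.0 : 19.5 : 62.4 : 100.0 : 64.1.

0.2 : 3.0 : 19.5 : 62.4 : 100.0 : 64.1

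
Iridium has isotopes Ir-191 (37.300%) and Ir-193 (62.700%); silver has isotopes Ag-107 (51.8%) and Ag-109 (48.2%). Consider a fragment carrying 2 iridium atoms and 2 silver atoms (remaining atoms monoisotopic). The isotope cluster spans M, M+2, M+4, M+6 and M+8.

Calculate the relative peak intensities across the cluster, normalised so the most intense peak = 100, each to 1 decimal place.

10.1 : 52.5 : 100.0 : 82.1 : 24.6

Iridium pattern (n=2): 0.139129 : 0.467742 : 0.393129
Silver pattern (n=2): 0.268324 : 0.499352 : 0.232324
Convolve the two distributions (both contribute in 2-u steps):
  M: 0.139129×0.268324 = 0.037332
  M+2: 0.139129×0.499352 + 0.467742×0.268324 = 0.194981
  M+4: 0.139129×0.232324 + 0.467742×0.499352 + 0.393129×0.268324 = 0.371377
  M+6: 0.467742×0.232324 + 0.393129×0.499352 = 0.304977
  M+8: 0.393129×0.232324 = 0.091333
Scale to base peak (0.371377) = 100: 10.1 : 52.5 : 100.0 : 82.1 : 24.6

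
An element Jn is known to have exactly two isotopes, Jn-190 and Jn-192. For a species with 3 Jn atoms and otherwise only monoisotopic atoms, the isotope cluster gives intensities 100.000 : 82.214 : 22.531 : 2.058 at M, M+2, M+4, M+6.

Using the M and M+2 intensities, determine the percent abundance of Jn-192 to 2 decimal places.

21.51%

Write p for the Jn-190 fraction. I(M+2)/I(M) = [C(3,1)·p^2·(1−p)] / p^3 = 3·(1−p)/p = 82.214/100.000 = 0.8221
(1−p)/p = 0.8221/3 = 0.2740  ⇒  p = 1/(1 + 0.2740) = 0.7849
Jn-190: 78.49%, Jn-192: 21.51%.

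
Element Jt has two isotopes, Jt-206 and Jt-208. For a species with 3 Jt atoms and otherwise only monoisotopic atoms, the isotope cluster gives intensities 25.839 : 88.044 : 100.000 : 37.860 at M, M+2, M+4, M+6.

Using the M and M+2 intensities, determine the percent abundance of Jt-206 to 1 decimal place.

46.8%

Write p for the Jt-206 fraction. I(M+2)/I(M) = [C(3,1)·p^2·(1−p)] / p^3 = 3·(1−p)/p = 88.044/25.839 = 3.4074
(1−p)/p = 3.4074/3 = 1.1358  ⇒  p = 1/(1 + 1.1358) = 0.4682
Jt-206: 46.8%, Jt-208: 53.2%.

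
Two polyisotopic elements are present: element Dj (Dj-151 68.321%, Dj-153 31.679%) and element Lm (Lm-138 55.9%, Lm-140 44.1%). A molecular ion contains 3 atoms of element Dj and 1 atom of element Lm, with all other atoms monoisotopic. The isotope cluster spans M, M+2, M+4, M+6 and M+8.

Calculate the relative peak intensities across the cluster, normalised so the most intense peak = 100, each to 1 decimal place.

45.9 : 100.0 : 79.9 : 27.9 : 3.6

Element Dj pattern (n=3): 0.31890597 : 0.44360982 : 0.20569247 : 0.03179175
Element Lm pattern (n=1): 0.5590 : 0.4410
Convolve the two distributions (both contribute in 2-u steps):
  M: 0.31890597×0.5590 = 0.178268
  M+2: 0.31890597×0.4410 + 0.44360982×0.5590 = 0.388615
  M+4: 0.44360982×0.4410 + 0.20569247×0.5590 = 0.310614
  M+6: 0.20569247×0.4410 + 0.03179175×0.5590 = 0.108482
  M+8: 0.03179175×0.4410 = 0.014020
Scale to base peak (0.388615) = 100: 45.9 : 100.0 : 79.9 : 27.9 : 3.6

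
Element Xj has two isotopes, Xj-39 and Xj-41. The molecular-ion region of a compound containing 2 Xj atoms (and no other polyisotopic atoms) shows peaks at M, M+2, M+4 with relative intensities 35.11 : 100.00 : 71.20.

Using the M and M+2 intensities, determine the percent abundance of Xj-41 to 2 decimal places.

Let p = fractional abundance of Xj-39. I(M+2)/I(M) = [C(2,1)·p^1·(1−p)] / p^2 = 2·(1−p)/p = 100.00/35.11 = 2.8482
(1−p)/p = 2.8482/2 = 1.4241  ⇒  p = 1/(1 + 1.4241) = 0.4125
Xj-39: 41.25%, Xj-41: 58.75%.

58.75%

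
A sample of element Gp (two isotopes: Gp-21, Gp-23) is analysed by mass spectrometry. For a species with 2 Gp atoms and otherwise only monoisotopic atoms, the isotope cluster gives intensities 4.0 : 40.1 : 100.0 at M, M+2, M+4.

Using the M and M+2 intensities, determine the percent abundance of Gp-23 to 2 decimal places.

Let p = fractional abundance of Gp-21. I(M+2)/I(M) = [C(2,1)·p^1·(1−p)] / p^2 = 2·(1−p)/p = 40.1/4.0 = 10.0250
(1−p)/p = 10.0250/2 = 5.0125  ⇒  p = 1/(1 + 5.0125) = 0.1663
Gp-21: 16.63%, Gp-23: 83.37%.

83.37%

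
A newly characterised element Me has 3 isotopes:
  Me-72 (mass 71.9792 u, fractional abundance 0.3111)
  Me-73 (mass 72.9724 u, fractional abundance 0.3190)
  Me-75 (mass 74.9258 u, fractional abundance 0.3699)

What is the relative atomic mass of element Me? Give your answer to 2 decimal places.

73.39 u

The abundance-weighted mean is 0.3111 × 71.9792 + 0.3190 × 72.9724 + 0.3699 × 74.9258
= 22.39273 + 23.27820 + 27.71505 = 73.38598 u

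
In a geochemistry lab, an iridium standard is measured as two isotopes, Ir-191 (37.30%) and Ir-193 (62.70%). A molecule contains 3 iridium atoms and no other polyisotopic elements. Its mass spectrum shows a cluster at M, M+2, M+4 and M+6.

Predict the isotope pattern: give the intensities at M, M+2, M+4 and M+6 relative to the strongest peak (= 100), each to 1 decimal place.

11.8 : 59.5 : 100.0 : 56.0

The 3 Ir atoms are independent, so intensities follow the terms of (0.3730 + 0.6270)^3.
P(M) = 0.3730^3 = 0.051895
P(M+2) = 3 × 0.3730^2 × 0.6270^1 = 0.261702
P(M+4) = 3 × 0.3730^1 × 0.6270^2 = 0.439911
P(M+6) = 0.6270^3 = 0.246492
The M+4 peak is largest (0.439911); scaling to 100 gives 11.8 : 59.5 : 100.0 : 56.0.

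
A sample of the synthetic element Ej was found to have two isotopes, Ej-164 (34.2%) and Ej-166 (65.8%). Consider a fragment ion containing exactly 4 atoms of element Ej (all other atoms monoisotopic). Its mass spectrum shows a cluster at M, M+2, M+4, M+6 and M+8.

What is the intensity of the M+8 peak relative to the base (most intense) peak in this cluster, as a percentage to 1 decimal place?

Binomial terms of (0.342 + 0.658)^4: M 0.0137, M+2 0.1053, M+4 0.3038, M+6 0.3897, M+8 0.1875 → M+6 is the base peak.
P(M+6) = C(4,3) × 0.342^1 × 0.658^3 = 4 × 0.3420 × 0.28489031 = 0.389730 (base)
P(M+8) = C(4,4) × 0.342^0 × 0.658^4 = 1 × 1.0000 × 0.18745783 = 0.187458
Relative intensity = 0.187458 / 0.389730 × 100 = 48.1

48.1%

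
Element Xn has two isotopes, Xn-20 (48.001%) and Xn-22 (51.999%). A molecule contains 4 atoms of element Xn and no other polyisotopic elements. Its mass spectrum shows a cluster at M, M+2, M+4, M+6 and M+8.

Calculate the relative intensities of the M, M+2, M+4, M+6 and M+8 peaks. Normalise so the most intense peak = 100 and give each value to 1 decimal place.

The 4 Xn atoms are independent, so intensities follow the terms of (0.48001 + 0.51999)^4.
P(M) = 0.48001^4 = 0.053089
P(M+2) = 4 × 0.48001^3 × 0.51999^1 = 0.230041
P(M+4) = 6 × 0.48001^2 × 0.51999^2 = 0.373802
P(M+6) = 4 × 0.48001^1 × 0.51999^3 = 0.269957
P(M+8) = 0.51999^4 = 0.073111
The M+4 peak is largest (0.373802); scaling to 100 gives 14.2 : 61.5 : 100.0 : 72.2 : 19.6.

14.2 : 61.5 : 100.0 : 72.2 : 19.6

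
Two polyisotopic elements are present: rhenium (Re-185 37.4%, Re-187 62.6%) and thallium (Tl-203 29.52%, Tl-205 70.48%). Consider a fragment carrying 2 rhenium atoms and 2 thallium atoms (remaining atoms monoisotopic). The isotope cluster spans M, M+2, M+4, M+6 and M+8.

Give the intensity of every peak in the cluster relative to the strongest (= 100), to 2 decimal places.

3.08 : 25.02 : 75.44 : 100.00 : 49.20

Rhenium pattern (n=2): 0.139876 : 0.468248 : 0.391876
Thallium pattern (n=2): 0.08714304 : 0.41611392 : 0.49674304
Convolve the two distributions (both contribute in 2-u steps):
  M: 0.139876×0.08714304 = 0.012189
  M+2: 0.139876×0.41611392 + 0.468248×0.08714304 = 0.099009
  M+4: 0.139876×0.49674304 + 0.468248×0.41611392 + 0.391876×0.08714304 = 0.298476
  M+6: 0.468248×0.49674304 + 0.391876×0.41611392 = 0.395664
  M+8: 0.391876×0.49674304 = 0.194662
Scale to base peak (0.395664) = 100: 3.08 : 25.02 : 75.44 : 100.00 : 49.20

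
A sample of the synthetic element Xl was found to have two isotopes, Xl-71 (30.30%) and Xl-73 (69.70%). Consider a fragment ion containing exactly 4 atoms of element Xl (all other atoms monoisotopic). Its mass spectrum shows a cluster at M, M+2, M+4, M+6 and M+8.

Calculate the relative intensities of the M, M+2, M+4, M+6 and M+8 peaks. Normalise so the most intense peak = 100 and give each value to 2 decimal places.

Expanding (0.3030 + 0.6970)^4:
P(M) = 0.3030^4 = 0.008429
P(M+2) = 4 × 0.3030^3 × 0.6970^1 = 0.077557
P(M+4) = 6 × 0.3030^2 × 0.6970^2 = 0.267610
P(M+6) = 4 × 0.3030^1 × 0.6970^3 = 0.410394
P(M+8) = 0.6970^4 = 0.236010
The M+6 peak is largest (0.410394); scaling to 100 gives 2.05 : 18.90 : 65.21 : 100.00 : 57.51.

2.05 : 18.90 : 65.21 : 100.00 : 57.51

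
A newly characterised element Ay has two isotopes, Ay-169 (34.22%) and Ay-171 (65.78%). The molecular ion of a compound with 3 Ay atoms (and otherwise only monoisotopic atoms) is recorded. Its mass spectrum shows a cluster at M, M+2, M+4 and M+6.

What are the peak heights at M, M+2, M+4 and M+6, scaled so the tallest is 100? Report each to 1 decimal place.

Each Ay atom is independently Ay-169 (p = 0.3422) or Ay-171 (q = 0.6578); the cluster is the binomial expansion (p + q)^3.
P(M) = 0.3422^3 = 0.040072
P(M+2) = 3 × 0.3422^2 × 0.6578^1 = 0.231087
P(M+4) = 3 × 0.3422^1 × 0.6578^2 = 0.444211
P(M+6) = 0.6578^3 = 0.284631
The M+4 peak is largest (0.444211); scaling to 100 gives 9.0 : 52.0 : 100.0 : 64.1.

9.0 : 52.0 : 100.0 : 64.1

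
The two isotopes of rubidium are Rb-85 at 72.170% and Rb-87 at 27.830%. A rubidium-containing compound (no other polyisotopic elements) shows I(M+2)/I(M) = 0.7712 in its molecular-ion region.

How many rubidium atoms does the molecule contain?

2

For n independent Rb atoms, I(M+2)/I(M) = n · (abundance Rb-87) / (abundance Rb-85) = n · 0.27830/0.72170.
n = 0.7712 × 0.72170/0.27830 = 2.00 ≈ 2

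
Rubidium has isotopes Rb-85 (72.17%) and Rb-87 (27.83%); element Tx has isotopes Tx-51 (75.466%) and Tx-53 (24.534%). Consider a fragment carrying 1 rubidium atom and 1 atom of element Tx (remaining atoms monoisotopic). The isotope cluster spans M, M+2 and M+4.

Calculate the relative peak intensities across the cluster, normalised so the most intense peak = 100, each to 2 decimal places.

Rubidium pattern (n=1): 0.7217 : 0.2783
Element Tx pattern (n=1): 0.75466 : 0.24534
Convolve the two distributions (both contribute in 2-u steps):
  M: 0.7217×0.75466 = 0.544638
  M+2: 0.7217×0.24534 + 0.2783×0.75466 = 0.387084
  M+4: 0.2783×0.24534 = 0.068278
Scale to base peak (0.544638) = 100: 100.00 : 71.07 : 12.54

100.00 : 71.07 : 12.54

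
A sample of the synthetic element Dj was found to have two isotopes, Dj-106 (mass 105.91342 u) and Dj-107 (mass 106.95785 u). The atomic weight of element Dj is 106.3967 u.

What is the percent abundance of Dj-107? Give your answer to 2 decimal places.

With x = fraction of Dj-106 (so Dj-107 is 1 − x):
105.91342·x + 106.95785·(1 − x) = 106.3967
(105.91342 − 106.95785)·x = 106.3967 − 106.95785
x = -0.56115 / -1.04443 = 0.53728 → 53.73% Dj-106, 46.27% Dj-107.

46.27%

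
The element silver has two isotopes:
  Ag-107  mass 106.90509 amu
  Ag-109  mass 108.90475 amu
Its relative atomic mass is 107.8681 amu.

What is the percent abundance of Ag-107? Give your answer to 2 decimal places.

51.84%

Writing the weighted mean with unknown fraction x of Ag-107:
106.90509·x + 108.90475·(1 − x) = 107.8681
(106.90509 − 108.90475)·x = 107.8681 − 108.90475
x = -1.03665 / -1.99966 = 0.51841 → 51.84% Ag-107, 48.16% Ag-109.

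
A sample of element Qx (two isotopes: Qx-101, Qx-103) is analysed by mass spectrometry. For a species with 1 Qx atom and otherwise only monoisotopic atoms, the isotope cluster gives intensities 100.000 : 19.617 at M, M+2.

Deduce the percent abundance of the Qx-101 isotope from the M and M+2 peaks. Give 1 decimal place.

Let p = fractional abundance of Qx-101. I(M+2)/I(M) = [C(1,1)·p^0·(1−p)] / p^1 = 1·(1−p)/p = 19.617/100.000 = 0.1962
(1−p)/p = 0.1962/1 = 0.1962  ⇒  p = 1/(1 + 0.1962) = 0.8360
Qx-101: 83.6%, Qx-103: 16.4%.

83.6%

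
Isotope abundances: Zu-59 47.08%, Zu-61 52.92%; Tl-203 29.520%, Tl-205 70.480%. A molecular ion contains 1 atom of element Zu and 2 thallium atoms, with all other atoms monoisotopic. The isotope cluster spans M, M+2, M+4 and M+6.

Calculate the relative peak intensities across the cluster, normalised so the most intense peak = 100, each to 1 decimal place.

Element Zu pattern (n=1): 0.4708 : 0.5292
Thallium pattern (n=2): 0.08714304 : 0.41611392 : 0.49674304
Convolve the two distributions (both contribute in 2-u steps):
  M: 0.4708×0.08714304 = 0.041027
  M+2: 0.4708×0.41611392 + 0.5292×0.08714304 = 0.242023
  M+4: 0.4708×0.49674304 + 0.5292×0.41611392 = 0.454074
  M+6: 0.5292×0.49674304 = 0.262876
Scale to base peak (0.454074) = 100: 9.0 : 53.3 : 100.0 : 57.9

9.0 : 53.3 : 100.0 : 57.9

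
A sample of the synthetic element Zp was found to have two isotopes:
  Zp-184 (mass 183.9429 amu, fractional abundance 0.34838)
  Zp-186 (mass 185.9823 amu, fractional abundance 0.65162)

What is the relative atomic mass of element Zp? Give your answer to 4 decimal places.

185.2718 amu

Average mass = Σ (abundance × isotope mass) = 0.34838 × 183.9429 + 0.65162 × 185.9823
= 64.08203 + 121.18979 = 185.27182 amu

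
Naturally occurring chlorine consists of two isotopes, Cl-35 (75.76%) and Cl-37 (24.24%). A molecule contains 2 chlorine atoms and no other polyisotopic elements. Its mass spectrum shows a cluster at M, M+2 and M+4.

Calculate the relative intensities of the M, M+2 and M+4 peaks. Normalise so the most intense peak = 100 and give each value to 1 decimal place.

100.0 : 64.0 : 10.2

Each Cl atom is independently Cl-35 (p = 0.7576) or Cl-37 (q = 0.2424); the cluster is the binomial expansion (p + q)^2.
P(M) = 0.7576^2 = 0.573958
P(M+2) = 2 × 0.7576^1 × 0.2424^1 = 0.367284
P(M+4) = 0.2424^2 = 0.058758
The M peak is largest (0.573958); scaling to 100 gives 100.0 : 64.0 : 10.2.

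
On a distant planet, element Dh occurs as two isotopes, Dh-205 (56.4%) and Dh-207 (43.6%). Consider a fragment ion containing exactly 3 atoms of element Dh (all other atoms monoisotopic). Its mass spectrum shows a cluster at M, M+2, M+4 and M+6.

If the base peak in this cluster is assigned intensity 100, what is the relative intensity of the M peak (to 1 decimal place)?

43.1

Binomial terms of (0.564 + 0.436)^3: M 0.1794, M+2 0.4161, M+4 0.3216, M+6 0.0829 → M+2 is the base peak.
P(M+2) = C(3,1) × 0.564^2 × 0.436^1 = 3 × 0.318096 × 0.4360 = 0.416070 (base)
P(M) = C(3,0) × 0.564^3 × 0.436^0 = 1 × 0.17940614 × 1.0000 = 0.179406
Relative intensity = 0.179406 / 0.416070 × 100 = 43.1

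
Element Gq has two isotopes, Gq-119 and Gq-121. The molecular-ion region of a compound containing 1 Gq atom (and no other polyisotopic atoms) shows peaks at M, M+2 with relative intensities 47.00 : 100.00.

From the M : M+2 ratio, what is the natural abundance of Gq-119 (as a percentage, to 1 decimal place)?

Write p for the Gq-119 fraction. I(M+2)/I(M) = [C(1,1)·p^0·(1−p)] / p^1 = 1·(1−p)/p = 100.00/47.00 = 2.1277
(1−p)/p = 2.1277/1 = 2.1277  ⇒  p = 1/(1 + 2.1277) = 0.3197
Gq-119: 32.0%, Gq-121: 68.0%.

32.0%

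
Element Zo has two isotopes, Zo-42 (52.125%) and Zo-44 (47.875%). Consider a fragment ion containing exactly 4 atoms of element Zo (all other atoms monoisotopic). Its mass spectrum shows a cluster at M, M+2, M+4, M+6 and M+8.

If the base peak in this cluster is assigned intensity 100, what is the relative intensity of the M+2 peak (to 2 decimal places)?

(0.52125 + 0.47875)^4 gives M 0.0738, M+2 0.2712, M+4 0.3736, M+6 0.2288, M+8 0.0525; the largest is M+4.
P(M+4) = C(4,2) × 0.52125^2 × 0.47875^2 = 6 × 0.27170156 × 0.22920156 = 0.373647 (base)
P(M+2) = C(4,1) × 0.52125^3 × 0.47875^1 = 4 × 0.14162444 × 0.47875 = 0.271211
Relative intensity = 0.271211 / 0.373647 × 100 = 72.58

72.58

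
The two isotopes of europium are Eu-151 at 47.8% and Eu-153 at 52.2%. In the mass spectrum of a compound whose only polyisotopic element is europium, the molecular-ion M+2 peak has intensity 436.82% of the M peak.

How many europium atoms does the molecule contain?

4

The M+2/M ratio from n Eu atoms is n · q/p = n · 0.522/0.478.
n = 4.3682 × 0.478/0.522 = 4.00 ≈ 4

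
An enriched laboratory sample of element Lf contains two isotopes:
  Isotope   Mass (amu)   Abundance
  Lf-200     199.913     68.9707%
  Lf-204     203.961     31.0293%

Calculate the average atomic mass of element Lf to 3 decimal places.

201.169 amu

Weight each isotope mass by its fractional abundance: 0.689707 × 199.913 + 0.310293 × 203.961
= 137.8814 + 63.2877 = 201.1691 amu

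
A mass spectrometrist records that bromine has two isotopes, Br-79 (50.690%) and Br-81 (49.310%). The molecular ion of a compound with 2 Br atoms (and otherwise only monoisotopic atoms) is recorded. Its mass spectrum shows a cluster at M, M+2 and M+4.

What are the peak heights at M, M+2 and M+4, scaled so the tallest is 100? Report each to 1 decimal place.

51.4 : 100.0 : 48.6

Expanding (0.50690 + 0.49310)^2:
P(M) = 0.50690^2 = 0.256948
P(M+2) = 2 × 0.50690^1 × 0.49310^1 = 0.499905
P(M+4) = 0.49310^2 = 0.243148
The M+2 peak is largest (0.499905); scaling to 100 gives 51.4 : 100.0 : 48.6.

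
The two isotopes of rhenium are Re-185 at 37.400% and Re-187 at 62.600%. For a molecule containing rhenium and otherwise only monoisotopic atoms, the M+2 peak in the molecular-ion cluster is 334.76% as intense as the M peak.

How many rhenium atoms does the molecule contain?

For n independent Re atoms, I(M+2)/I(M) = n · (abundance Re-187) / (abundance Re-185) = n · 0.62600/0.37400.
n = 3.3476 × 0.37400/0.62600 = 2.00 ≈ 2

2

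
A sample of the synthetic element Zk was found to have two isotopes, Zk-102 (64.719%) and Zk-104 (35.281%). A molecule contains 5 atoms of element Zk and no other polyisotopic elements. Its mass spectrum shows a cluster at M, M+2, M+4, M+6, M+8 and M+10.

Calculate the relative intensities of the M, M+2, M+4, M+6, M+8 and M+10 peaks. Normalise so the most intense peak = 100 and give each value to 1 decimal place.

Expanding (0.64719 + 0.35281)^5:
P(M) = 0.64719^5 = 0.113543
P(M+2) = 5 × 0.64719^4 × 0.35281^1 = 0.309484
P(M+4) = 10 × 0.64719^3 × 0.35281^2 = 0.337425
P(M+6) = 10 × 0.64719^2 × 0.35281^3 = 0.183944
P(M+8) = 5 × 0.64719^1 × 0.35281^4 = 0.050138
P(M+10) = 0.35281^5 = 0.005466
The M+4 peak is largest (0.337425); scaling to 100 gives 33.6 : 91.7 : 100.0 : 54.5 : 14.9 : 1.6.

33.6 : 91.7 : 100.0 : 54.5 : 14.9 : 1.6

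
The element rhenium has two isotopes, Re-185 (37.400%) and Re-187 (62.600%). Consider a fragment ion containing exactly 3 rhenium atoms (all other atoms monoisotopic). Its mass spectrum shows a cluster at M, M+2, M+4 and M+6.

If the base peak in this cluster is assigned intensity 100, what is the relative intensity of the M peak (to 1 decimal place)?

11.9

Binomial terms of (0.37400 + 0.62600)^3: M 0.0523, M+2 0.2627, M+4 0.4397, M+6 0.2453 → M+4 is the base peak.
P(M+4) = C(3,2) × 0.37400^1 × 0.62600^2 = 3 × 0.3740 × 0.391876 = 0.439685 (base)
P(M) = C(3,0) × 0.37400^3 × 0.62600^0 = 1 × 0.05231362 × 1.0000 = 0.052314
Relative intensity = 0.052314 / 0.439685 × 100 = 11.9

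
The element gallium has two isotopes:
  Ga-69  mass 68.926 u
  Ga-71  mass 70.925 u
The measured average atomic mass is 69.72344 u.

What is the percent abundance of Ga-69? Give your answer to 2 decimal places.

60.11%

With x = fraction of Ga-69 (so Ga-71 is 1 − x):
68.926·x + 70.925·(1 − x) = 69.72344
(68.926 − 70.925)·x = 69.72344 − 70.925
x = -1.20156 / -1.999 = 0.60108 → 60.11% Ga-69, 39.89% Ga-71.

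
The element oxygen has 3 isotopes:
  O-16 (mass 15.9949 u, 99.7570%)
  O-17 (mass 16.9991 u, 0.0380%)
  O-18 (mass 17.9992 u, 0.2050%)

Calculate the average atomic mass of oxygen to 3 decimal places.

Average mass = Σ (abundance × isotope mass) = 0.997570 × 15.9949 + 0.000380 × 16.9991 + 0.002050 × 17.9992
= 15.95603 + 0.00646 + 0.03690 = 15.99939 u

15.999 u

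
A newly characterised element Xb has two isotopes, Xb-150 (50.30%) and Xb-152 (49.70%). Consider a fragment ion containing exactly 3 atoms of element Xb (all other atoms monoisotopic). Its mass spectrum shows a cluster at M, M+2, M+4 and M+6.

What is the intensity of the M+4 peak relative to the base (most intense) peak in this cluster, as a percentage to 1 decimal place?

98.8%

Term probabilities: M 0.1273, M+2 0.3772, M+4 0.3727, M+6 0.1228. Base peak = M+2.
P(M+2) = C(3,1) × 0.5030^2 × 0.4970^1 = 3 × 0.253009 × 0.4970 = 0.377236 (base)
P(M+4) = C(3,2) × 0.5030^1 × 0.4970^2 = 3 × 0.5030 × 0.247009 = 0.372737
Relative intensity = 0.372737 / 0.377236 × 100 = 98.8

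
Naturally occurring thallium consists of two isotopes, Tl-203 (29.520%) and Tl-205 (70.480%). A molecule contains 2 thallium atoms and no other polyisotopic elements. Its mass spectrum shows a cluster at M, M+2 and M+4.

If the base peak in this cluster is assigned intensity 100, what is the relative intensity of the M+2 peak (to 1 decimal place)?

83.8

Term probabilities: M 0.0871, M+2 0.4161, M+4 0.4967. Base peak = M+4.
P(M+4) = C(2,2) × 0.29520^0 × 0.70480^2 = 1 × 1.0000 × 0.49674304 = 0.496743 (base)
P(M+2) = C(2,1) × 0.29520^1 × 0.70480^1 = 2 × 0.2952 × 0.7048 = 0.416114
Relative intensity = 0.416114 / 0.496743 × 100 = 83.8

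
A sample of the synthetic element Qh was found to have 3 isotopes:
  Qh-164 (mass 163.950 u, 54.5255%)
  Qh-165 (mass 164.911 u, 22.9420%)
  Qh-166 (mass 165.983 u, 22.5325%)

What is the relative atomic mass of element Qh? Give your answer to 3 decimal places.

164.629 u

Ar = Σ fᵢ·mᵢ = 0.545255 × 163.950 + 0.229420 × 164.911 + 0.225325 × 165.983
= 89.3946 + 37.8339 + 37.4001 = 164.6286 u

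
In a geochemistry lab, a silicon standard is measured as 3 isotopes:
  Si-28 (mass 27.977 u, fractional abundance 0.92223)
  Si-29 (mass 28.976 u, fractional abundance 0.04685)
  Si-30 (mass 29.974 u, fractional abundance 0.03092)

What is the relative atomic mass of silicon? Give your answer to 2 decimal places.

The abundance-weighted mean is 0.92223 × 27.977 + 0.04685 × 28.976 + 0.03092 × 29.974
= 25.8012 + 1.3575 + 0.9268 = 28.0855 u

28.09 u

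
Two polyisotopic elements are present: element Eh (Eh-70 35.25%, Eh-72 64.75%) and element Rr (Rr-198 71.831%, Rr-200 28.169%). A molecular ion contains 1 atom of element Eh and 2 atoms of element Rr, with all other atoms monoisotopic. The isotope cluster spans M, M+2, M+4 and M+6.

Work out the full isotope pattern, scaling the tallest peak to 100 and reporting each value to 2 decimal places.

Element Eh pattern (n=1): 0.3525 : 0.6475
Element Rr pattern (n=2): 0.51596926 : 0.40468149 : 0.07934926
Convolve the two distributions (both contribute in 2-u steps):
  M: 0.3525×0.51596926 = 0.181879
  M+2: 0.3525×0.40468149 + 0.6475×0.51596926 = 0.476740
  M+4: 0.3525×0.07934926 + 0.6475×0.40468149 = 0.290002
  M+6: 0.6475×0.07934926 = 0.051379
Scale to base peak (0.476740) = 100: 38.15 : 100.00 : 60.83 : 10.78

38.15 : 100.00 : 60.83 : 10.78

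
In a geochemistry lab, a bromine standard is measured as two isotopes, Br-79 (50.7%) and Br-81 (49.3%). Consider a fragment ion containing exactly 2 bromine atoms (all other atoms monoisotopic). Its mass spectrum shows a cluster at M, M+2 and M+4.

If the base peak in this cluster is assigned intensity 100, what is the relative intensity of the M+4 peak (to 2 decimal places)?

48.62

(0.507 + 0.493)^2 gives M 0.2570, M+2 0.4999, M+4 0.2430; the largest is M+2.
P(M+2) = C(2,1) × 0.507^1 × 0.493^1 = 2 × 0.5070 × 0.4930 = 0.499902 (base)
P(M+4) = C(2,2) × 0.507^0 × 0.493^2 = 1 × 1.0000 × 0.243049 = 0.243049
Relative intensity = 0.243049 / 0.499902 × 100 = 48.62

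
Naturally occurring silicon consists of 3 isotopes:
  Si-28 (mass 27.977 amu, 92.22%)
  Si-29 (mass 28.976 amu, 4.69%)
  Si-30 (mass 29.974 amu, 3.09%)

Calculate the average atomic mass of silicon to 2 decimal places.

28.09 amu

Average mass = Σ (abundance × isotope mass) = 0.9222 × 27.977 + 0.0469 × 28.976 + 0.0309 × 29.974
= 25.8004 + 1.3590 + 0.9262 = 28.0856 amu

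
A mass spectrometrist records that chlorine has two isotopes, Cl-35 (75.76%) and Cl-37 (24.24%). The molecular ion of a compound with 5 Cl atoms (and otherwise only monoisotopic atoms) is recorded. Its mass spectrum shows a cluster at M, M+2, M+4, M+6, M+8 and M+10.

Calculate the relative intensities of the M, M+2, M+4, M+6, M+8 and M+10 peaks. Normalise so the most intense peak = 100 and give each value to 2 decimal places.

Expanding (0.7576 + 0.2424)^5:
P(M) = 0.7576^5 = 0.249574
P(M+2) = 5 × 0.7576^4 × 0.2424^1 = 0.399266
P(M+4) = 10 × 0.7576^3 × 0.2424^2 = 0.255497
P(M+6) = 10 × 0.7576^2 × 0.2424^3 = 0.081748
P(M+8) = 5 × 0.7576^1 × 0.2424^4 = 0.013078
P(M+10) = 0.2424^5 = 0.000837
The M+2 peak is largest (0.399266); scaling to 100 gives 62.51 : 100.00 : 63.99 : 20.47 : 3.28 : 0.21.

62.51 : 100.00 : 63.99 : 20.47 : 3.28 : 0.21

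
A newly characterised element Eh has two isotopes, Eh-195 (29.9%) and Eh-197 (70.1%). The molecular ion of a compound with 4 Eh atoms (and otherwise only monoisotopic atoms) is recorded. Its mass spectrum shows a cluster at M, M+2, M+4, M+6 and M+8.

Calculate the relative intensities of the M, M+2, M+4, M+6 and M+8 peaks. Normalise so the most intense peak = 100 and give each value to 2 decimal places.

Each Eh atom is independently Eh-195 (p = 0.299) or Eh-197 (q = 0.701); the cluster is the binomial expansion (p + q)^4.
P(M) = 0.299^4 = 0.007993
P(M+2) = 4 × 0.299^3 × 0.701^1 = 0.074953
P(M+4) = 6 × 0.299^2 × 0.701^2 = 0.263590
P(M+6) = 4 × 0.299^1 × 0.701^3 = 0.411989
P(M+8) = 0.701^4 = 0.241475
The M+6 peak is largest (0.411989); scaling to 100 gives 1.94 : 18.19 : 63.98 : 100.00 : 58.61.

1.94 : 18.19 : 63.98 : 100.00 : 58.61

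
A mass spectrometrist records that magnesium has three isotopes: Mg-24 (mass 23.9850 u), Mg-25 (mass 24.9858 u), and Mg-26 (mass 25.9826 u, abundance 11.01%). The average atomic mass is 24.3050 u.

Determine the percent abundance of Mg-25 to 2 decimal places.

10.00%

The remaining 88.99% is split between Mg-24 (fraction x) and Mg-25 (fraction 0.8899 − x).
Substituting: 23.9850x + 24.9858(0.8899 − x) = 21.44431574
(23.9850 − 24.9858)x = -0.79054768  ⇒  x = 0.78992, y = 0.09998
Mg-24: 78.99%, Mg-25: 10.00%.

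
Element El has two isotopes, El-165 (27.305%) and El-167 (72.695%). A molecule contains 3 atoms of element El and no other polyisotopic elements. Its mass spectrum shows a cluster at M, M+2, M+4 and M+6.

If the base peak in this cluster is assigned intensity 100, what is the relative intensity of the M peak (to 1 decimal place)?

Binomial terms of (0.27305 + 0.72695)^3: M 0.0204, M+2 0.1626, M+4 0.4329, M+6 0.3842 → M+4 is the base peak.
P(M+4) = C(3,2) × 0.27305^1 × 0.72695^2 = 3 × 0.27305 × 0.5284563 = 0.432885 (base)
P(M) = C(3,0) × 0.27305^3 × 0.72695^0 = 1 × 0.0203576 × 1.0000 = 0.020358
Relative intensity = 0.020358 / 0.432885 × 100 = 4.7

4.7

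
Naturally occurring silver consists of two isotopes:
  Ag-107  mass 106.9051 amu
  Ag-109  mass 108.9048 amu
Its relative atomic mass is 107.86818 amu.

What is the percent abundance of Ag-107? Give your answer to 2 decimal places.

51.84%

With x = fraction of Ag-107 (so Ag-109 is 1 − x):
106.9051·x + 108.9048·(1 − x) = 107.86818
(106.9051 − 108.9048)·x = 107.86818 − 108.9048
x = -1.03662 / -1.9997 = 0.51839 → 51.84% Ag-107, 48.16% Ag-109.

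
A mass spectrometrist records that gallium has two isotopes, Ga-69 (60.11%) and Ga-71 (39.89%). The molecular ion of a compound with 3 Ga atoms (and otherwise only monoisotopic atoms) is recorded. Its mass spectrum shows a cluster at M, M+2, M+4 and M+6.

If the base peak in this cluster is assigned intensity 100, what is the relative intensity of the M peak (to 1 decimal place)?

Term probabilities: M 0.2172, M+2 0.4324, M+4 0.2869, M+6 0.0635. Base peak = M+2.
P(M+2) = C(3,1) × 0.6011^2 × 0.3989^1 = 3 × 0.36132121 × 0.3989 = 0.432393 (base)
P(M) = C(3,0) × 0.6011^3 × 0.3989^0 = 1 × 0.21719018 × 1.0000 = 0.217190
Relative intensity = 0.217190 / 0.432393 × 100 = 50.2

50.2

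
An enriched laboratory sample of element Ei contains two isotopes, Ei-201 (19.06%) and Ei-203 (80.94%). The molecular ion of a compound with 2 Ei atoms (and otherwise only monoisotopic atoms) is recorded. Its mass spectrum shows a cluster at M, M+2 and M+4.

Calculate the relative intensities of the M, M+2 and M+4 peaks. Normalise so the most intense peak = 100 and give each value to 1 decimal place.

The 2 Ei atoms are independent, so intensities follow the terms of (0.1906 + 0.8094)^2.
P(M) = 0.1906^2 = 0.036328
P(M+2) = 2 × 0.1906^1 × 0.8094^1 = 0.308543
P(M+4) = 0.8094^2 = 0.655128
The M+4 peak is largest (0.655128); scaling to 100 gives 5.5 : 47.1 : 100.0.

5.5 : 47.1 : 100.0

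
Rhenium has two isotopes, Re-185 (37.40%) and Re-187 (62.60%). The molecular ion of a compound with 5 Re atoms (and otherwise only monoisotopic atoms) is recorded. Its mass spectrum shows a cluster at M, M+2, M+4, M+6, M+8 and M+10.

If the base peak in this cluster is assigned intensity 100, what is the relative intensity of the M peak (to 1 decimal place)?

Term probabilities: M 0.0073, M+2 0.0612, M+4 0.2050, M+6 0.3431, M+8 0.2872, M+10 0.0961. Base peak = M+6.
P(M+6) = C(5,3) × 0.3740^2 × 0.6260^3 = 10 × 0.139876 × 0.24531438 = 0.343136 (base)
P(M) = C(5,0) × 0.3740^5 × 0.6260^0 = 1 × 0.00731742 × 1.0000 = 0.007317
Relative intensity = 0.007317 / 0.343136 × 100 = 2.1

2.1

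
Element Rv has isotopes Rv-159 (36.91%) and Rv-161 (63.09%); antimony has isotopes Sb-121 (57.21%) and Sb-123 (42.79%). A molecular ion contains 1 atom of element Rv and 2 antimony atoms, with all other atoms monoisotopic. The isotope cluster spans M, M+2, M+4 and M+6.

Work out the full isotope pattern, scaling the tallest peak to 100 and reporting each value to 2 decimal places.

Element Rv pattern (n=1): 0.3691 : 0.6309
Antimony pattern (n=2): 0.32729841 : 0.48960318 : 0.18309841
Convolve the two distributions (both contribute in 2-u steps):
  M: 0.3691×0.32729841 = 0.120806
  M+2: 0.3691×0.48960318 + 0.6309×0.32729841 = 0.387205
  M+4: 0.3691×0.18309841 + 0.6309×0.48960318 = 0.376472
  M+6: 0.6309×0.18309841 = 0.115517
Scale to base peak (0.387205) = 100: 31.20 : 100.00 : 97.23 : 29.83

31.20 : 100.00 : 97.23 : 29.83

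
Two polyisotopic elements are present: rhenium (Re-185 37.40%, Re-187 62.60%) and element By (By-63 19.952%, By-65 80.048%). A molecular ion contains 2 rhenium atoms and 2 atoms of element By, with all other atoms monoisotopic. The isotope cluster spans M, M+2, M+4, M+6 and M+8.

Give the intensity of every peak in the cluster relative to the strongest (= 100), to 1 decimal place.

Rhenium pattern (n=2): 0.139876 : 0.468248 : 0.391876
Element By pattern (n=2): 0.03980823 : 0.31942354 : 0.64076823
Convolve the two distributions (both contribute in 2-u steps):
  M: 0.139876×0.03980823 = 0.005568
  M+2: 0.139876×0.31942354 + 0.468248×0.03980823 = 0.063320
  M+4: 0.139876×0.64076823 + 0.468248×0.31942354 + 0.391876×0.03980823 = 0.254797
  M+6: 0.468248×0.64076823 + 0.391876×0.31942354 = 0.425213
  M+8: 0.391876×0.64076823 = 0.251102
Scale to base peak (0.425213) = 100: 1.3 : 14.9 : 59.9 : 100.0 : 59.1

1.3 : 14.9 : 59.9 : 100.0 : 59.1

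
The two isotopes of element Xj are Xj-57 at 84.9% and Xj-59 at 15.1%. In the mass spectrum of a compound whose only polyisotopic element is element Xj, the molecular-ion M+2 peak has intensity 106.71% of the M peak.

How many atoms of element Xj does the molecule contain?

6

With n Xj atoms, P(M+2)/P(M) = C(n,1)·p^(n−1)q / p^n = n·q/p = n · 0.151/0.849.
n = 1.0671 × 0.849/0.151 = 6.00 ≈ 6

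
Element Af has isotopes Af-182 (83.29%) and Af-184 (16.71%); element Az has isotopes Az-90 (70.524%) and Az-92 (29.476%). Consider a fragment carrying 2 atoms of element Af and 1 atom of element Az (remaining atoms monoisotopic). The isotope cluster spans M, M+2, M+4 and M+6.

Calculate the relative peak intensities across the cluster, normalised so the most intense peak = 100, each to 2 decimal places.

Element Af pattern (n=2): 0.69372241 : 0.27835518 : 0.02792241
Element Az pattern (n=1): 0.70524 : 0.29476
Convolve the two distributions (both contribute in 2-u steps):
  M: 0.69372241×0.70524 = 0.489241
  M+2: 0.69372241×0.29476 + 0.27835518×0.70524 = 0.400789
  M+4: 0.27835518×0.29476 + 0.02792241×0.70524 = 0.101740
  M+6: 0.02792241×0.29476 = 0.008230
Scale to base peak (0.489241) = 100: 100.00 : 81.92 : 20.80 : 1.68

100.00 : 81.92 : 20.80 : 1.68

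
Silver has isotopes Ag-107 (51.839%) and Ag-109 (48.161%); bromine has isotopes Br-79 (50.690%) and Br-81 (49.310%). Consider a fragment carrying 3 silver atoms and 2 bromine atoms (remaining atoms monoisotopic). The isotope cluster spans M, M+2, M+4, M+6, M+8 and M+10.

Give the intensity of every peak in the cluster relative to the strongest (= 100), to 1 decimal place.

11.2 : 52.8 : 100.0 : 94.6 : 44.8 : 8.5

Silver pattern (n=3): 0.13930601 : 0.38826655 : 0.36071887 : 0.11170857
Bromine pattern (n=2): 0.25694761 : 0.49990478 : 0.24314761
Convolve the two distributions (both contribute in 2-u steps):
  M: 0.13930601×0.25694761 = 0.035794
  M+2: 0.13930601×0.49990478 + 0.38826655×0.25694761 = 0.169404
  M+4: 0.13930601×0.24314761 + 0.38826655×0.49990478 + 0.36071887×0.25694761 = 0.320654
  M+6: 0.38826655×0.24314761 + 0.36071887×0.49990478 + 0.11170857×0.25694761 = 0.303434
  M+8: 0.36071887×0.24314761 + 0.11170857×0.49990478 = 0.143552
  M+10: 0.11170857×0.24314761 = 0.027162
Scale to base peak (0.320654) = 100: 11.2 : 52.8 : 100.0 : 94.6 : 44.8 : 8.5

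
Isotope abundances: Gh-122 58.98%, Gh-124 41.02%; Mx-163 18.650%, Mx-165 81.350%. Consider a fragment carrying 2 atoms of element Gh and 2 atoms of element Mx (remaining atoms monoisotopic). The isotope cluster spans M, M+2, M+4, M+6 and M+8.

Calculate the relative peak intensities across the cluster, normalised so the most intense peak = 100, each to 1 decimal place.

3.2 : 32.0 : 100.0 : 97.0 : 29.1

Element Gh pattern (n=2): 0.34786404 : 0.48387192 : 0.16826404
Element Mx pattern (n=2): 0.03478225 : 0.3034355 : 0.66178225
Convolve the two distributions (both contribute in 2-u steps):
  M: 0.34786404×0.03478225 = 0.012099
  M+2: 0.34786404×0.3034355 + 0.48387192×0.03478225 = 0.122384
  M+4: 0.34786404×0.66178225 + 0.48387192×0.3034355 + 0.16826404×0.03478225 = 0.382887
  M+6: 0.48387192×0.66178225 + 0.16826404×0.3034355 = 0.371275
  M+8: 0.16826404×0.66178225 = 0.111354
Scale to base peak (0.382887) = 100: 3.2 : 32.0 : 100.0 : 97.0 : 29.1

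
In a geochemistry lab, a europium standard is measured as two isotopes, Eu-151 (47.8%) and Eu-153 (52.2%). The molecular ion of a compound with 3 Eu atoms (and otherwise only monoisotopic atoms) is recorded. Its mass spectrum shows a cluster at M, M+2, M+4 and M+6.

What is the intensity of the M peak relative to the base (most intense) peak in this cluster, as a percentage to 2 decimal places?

27.95%

Term probabilities: M 0.1092, M+2 0.3578, M+4 0.3907, M+6 0.1422. Base peak = M+4.
P(M+4) = C(3,2) × 0.478^1 × 0.522^2 = 3 × 0.4780 × 0.272484 = 0.390742 (base)
P(M) = C(3,0) × 0.478^3 × 0.522^0 = 1 × 0.10921535 × 1.0000 = 0.109215
Relative intensity = 0.109215 / 0.390742 × 100 = 27.95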